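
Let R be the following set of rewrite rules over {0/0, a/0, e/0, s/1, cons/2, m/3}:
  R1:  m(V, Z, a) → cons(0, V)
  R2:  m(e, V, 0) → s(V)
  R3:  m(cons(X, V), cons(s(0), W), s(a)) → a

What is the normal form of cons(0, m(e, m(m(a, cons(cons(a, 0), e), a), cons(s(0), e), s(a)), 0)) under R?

cons(0, s(a))

1. cons(0, m(e, m(m(a, cons(cons(a, 0), e), a), cons(s(0), e), s(a)), 0))  →  cons(0, s(m(m(a, cons(cons(a, 0), e), a), cons(s(0), e), s(a))))   [R2 at 2]
2. cons(0, s(m(m(a, cons(cons(a, 0), e), a), cons(s(0), e), s(a))))  →  cons(0, s(m(cons(0, a), cons(s(0), e), s(a))))   [R1 at 2.1.1]
3. cons(0, s(m(cons(0, a), cons(s(0), e), s(a))))  →  cons(0, s(a))   [R3 at 2.1]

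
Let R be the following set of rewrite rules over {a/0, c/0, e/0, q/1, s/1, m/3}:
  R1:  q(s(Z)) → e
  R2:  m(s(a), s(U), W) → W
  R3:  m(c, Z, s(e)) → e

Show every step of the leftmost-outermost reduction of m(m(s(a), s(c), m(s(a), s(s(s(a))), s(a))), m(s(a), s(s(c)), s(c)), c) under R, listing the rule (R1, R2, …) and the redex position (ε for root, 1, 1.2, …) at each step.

1. m(m(s(a), s(c), m(s(a), s(s(s(a))), s(a))), m(s(a), s(s(c)), s(c)), c)  →  m(m(s(a), s(s(s(a))), s(a)), m(s(a), s(s(c)), s(c)), c)   [R2 at 1]
2. m(m(s(a), s(s(s(a))), s(a)), m(s(a), s(s(c)), s(c)), c)  →  m(s(a), m(s(a), s(s(c)), s(c)), c)   [R2 at 1]
3. m(s(a), m(s(a), s(s(c)), s(c)), c)  →  m(s(a), s(c), c)   [R2 at 2]
4. m(s(a), s(c), c)  →  c   [R2 at ε]

c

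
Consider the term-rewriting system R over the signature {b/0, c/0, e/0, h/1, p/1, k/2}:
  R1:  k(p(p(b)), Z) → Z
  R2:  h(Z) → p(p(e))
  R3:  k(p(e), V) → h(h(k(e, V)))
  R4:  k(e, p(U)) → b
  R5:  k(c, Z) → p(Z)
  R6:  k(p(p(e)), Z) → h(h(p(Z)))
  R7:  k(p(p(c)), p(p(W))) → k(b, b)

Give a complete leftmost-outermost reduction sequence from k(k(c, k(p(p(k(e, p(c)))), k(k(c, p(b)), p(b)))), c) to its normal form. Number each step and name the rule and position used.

c

1. k(k(c, k(p(p(k(e, p(c)))), k(k(c, p(b)), p(b)))), c)  →  k(p(k(p(p(k(e, p(c)))), k(k(c, p(b)), p(b)))), c)   [R5 at 1]
2. k(p(k(p(p(k(e, p(c)))), k(k(c, p(b)), p(b)))), c)  →  k(p(k(p(p(b)), k(k(c, p(b)), p(b)))), c)   [R4 at 1.1.1.1.1]
3. k(p(k(p(p(b)), k(k(c, p(b)), p(b)))), c)  →  k(p(k(k(c, p(b)), p(b))), c)   [R1 at 1.1]
4. k(p(k(k(c, p(b)), p(b))), c)  →  k(p(k(p(p(b)), p(b))), c)   [R5 at 1.1.1]
5. k(p(k(p(p(b)), p(b))), c)  →  k(p(p(b)), c)   [R1 at 1.1]
6. k(p(p(b)), c)  →  c   [R1 at ε]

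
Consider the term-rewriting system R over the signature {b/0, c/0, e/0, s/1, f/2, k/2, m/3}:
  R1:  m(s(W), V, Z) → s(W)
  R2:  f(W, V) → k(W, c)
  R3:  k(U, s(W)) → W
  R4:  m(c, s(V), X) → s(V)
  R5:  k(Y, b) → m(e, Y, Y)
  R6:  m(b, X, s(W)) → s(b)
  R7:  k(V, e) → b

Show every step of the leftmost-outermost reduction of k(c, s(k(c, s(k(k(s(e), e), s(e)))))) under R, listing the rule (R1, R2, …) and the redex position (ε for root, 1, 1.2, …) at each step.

1. k(c, s(k(c, s(k(k(s(e), e), s(e))))))  →  k(c, s(k(k(s(e), e), s(e))))   [R3 at ε]
2. k(c, s(k(k(s(e), e), s(e))))  →  k(k(s(e), e), s(e))   [R3 at ε]
3. k(k(s(e), e), s(e))  →  e   [R3 at ε]

e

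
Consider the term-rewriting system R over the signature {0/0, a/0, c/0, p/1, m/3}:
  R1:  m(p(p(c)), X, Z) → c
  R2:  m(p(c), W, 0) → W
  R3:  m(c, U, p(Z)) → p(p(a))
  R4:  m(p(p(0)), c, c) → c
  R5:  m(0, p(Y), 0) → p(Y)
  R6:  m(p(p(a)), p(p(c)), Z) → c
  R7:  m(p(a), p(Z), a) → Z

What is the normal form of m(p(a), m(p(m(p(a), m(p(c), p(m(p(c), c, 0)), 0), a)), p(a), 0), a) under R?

a

1. m(p(a), m(p(m(p(a), m(p(c), p(m(p(c), c, 0)), 0), a)), p(a), 0), a)  →  m(p(a), m(p(m(p(a), p(m(p(c), c, 0)), a)), p(a), 0), a)   [R2 at 2.1.1.2]
2. m(p(a), m(p(m(p(a), p(m(p(c), c, 0)), a)), p(a), 0), a)  →  m(p(a), m(p(m(p(c), c, 0)), p(a), 0), a)   [R7 at 2.1.1]
3. m(p(a), m(p(m(p(c), c, 0)), p(a), 0), a)  →  m(p(a), m(p(c), p(a), 0), a)   [R2 at 2.1.1]
4. m(p(a), m(p(c), p(a), 0), a)  →  m(p(a), p(a), a)   [R2 at 2]
5. m(p(a), p(a), a)  →  a   [R7 at ε]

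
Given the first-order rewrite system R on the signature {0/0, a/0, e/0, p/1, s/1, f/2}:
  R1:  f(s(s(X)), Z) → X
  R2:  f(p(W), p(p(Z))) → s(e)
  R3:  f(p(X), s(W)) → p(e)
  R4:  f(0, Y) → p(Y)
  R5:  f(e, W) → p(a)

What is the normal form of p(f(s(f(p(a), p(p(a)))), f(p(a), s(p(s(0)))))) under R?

1. p(f(s(f(p(a), p(p(a)))), f(p(a), s(p(s(0))))))  →  p(f(s(s(e)), f(p(a), s(p(s(0))))))   [R2 at 1.1.1]
2. p(f(s(s(e)), f(p(a), s(p(s(0))))))  →  p(e)   [R1 at 1]

p(e)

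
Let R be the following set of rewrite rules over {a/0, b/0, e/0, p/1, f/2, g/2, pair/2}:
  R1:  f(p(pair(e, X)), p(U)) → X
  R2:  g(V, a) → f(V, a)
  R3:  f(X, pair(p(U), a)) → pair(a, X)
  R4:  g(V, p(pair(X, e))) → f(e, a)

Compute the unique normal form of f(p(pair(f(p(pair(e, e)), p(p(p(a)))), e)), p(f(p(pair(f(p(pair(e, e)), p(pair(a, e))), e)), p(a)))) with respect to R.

e

1. f(p(pair(f(p(pair(e, e)), p(p(p(a)))), e)), p(f(p(pair(f(p(pair(e, e)), p(pair(a, e))), e)), p(a))))  →  f(p(pair(e, e)), p(f(p(pair(f(p(pair(e, e)), p(pair(a, e))), e)), p(a))))   [R1 at 1.1.1]
2. f(p(pair(e, e)), p(f(p(pair(f(p(pair(e, e)), p(pair(a, e))), e)), p(a))))  →  e   [R1 at ε]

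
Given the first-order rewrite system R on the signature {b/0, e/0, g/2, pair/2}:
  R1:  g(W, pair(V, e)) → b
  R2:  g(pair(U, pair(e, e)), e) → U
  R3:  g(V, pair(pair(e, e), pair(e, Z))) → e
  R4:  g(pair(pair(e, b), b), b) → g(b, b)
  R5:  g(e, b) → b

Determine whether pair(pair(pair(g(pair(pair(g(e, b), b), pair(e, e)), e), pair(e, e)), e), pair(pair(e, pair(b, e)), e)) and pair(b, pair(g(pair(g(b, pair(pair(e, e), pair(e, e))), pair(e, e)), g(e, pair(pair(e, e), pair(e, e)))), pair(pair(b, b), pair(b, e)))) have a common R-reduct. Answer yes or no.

Reduce t₁ = pair(pair(pair(g(pair(pair(g(e, b), b), pair(e, e)), e), pair(e, e)), e), pair(pair(e, pair(b, e)), e)):
1. pair(pair(pair(g(pair(pair(g(e, b), b), pair(e, e)), e), pair(e, e)), e), pair(pair(e, pair(b, e)), e))  →  pair(pair(pair(pair(g(e, b), b), pair(e, e)), e), pair(pair(e, pair(b, e)), e))   [R2 at 1.1.1]
2. pair(pair(pair(pair(g(e, b), b), pair(e, e)), e), pair(pair(e, pair(b, e)), e))  →  pair(pair(pair(pair(b, b), pair(e, e)), e), pair(pair(e, pair(b, e)), e))   [R5 at 1.1.1.1]

Reduce t₂ = pair(b, pair(g(pair(g(b, pair(pair(e, e), pair(e, e))), pair(e, e)), g(e, pair(pair(e, e), pair(e, e)))), pair(pair(b, b), pair(b, e)))):
1. pair(b, pair(g(pair(g(b, pair(pair(e, e), pair(e, e))), pair(e, e)), g(e, pair(pair(e, e), pair(e, e)))), pair(pair(b, b), pair(b, e))))  →  pair(b, pair(g(pair(e, pair(e, e)), g(e, pair(pair(e, e), pair(e, e)))), pair(pair(b, b), pair(b, e))))   [R3 at 2.1.1.1]
2. pair(b, pair(g(pair(e, pair(e, e)), g(e, pair(pair(e, e), pair(e, e)))), pair(pair(b, b), pair(b, e))))  →  pair(b, pair(g(pair(e, pair(e, e)), e), pair(pair(b, b), pair(b, e))))   [R3 at 2.1.2]
3. pair(b, pair(g(pair(e, pair(e, e)), e), pair(pair(b, b), pair(b, e))))  →  pair(b, pair(e, pair(pair(b, b), pair(b, e))))   [R2 at 2.1]

no — NF(t₁) = pair(pair(pair(pair(b, b), pair(e, e)), e), pair(pair(e, pair(b, e)), e)), NF(t₂) = pair(b, pair(e, pair(pair(b, b), pair(b, e))))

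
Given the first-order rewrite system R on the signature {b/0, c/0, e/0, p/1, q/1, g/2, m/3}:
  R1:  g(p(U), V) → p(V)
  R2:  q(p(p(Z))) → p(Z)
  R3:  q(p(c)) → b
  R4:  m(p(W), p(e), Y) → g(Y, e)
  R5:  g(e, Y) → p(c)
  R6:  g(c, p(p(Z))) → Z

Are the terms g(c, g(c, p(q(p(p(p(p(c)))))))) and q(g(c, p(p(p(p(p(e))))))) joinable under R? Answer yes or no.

no — NF(t₁) = c, NF(t₂) = p(p(e))

Reduce t₁ = g(c, g(c, p(q(p(p(p(p(c)))))))):
1. g(c, g(c, p(q(p(p(p(p(c))))))))  →  g(c, g(c, p(p(p(p(c))))))   [R2 at 2.2.1]
2. g(c, g(c, p(p(p(p(c))))))  →  g(c, p(p(c)))   [R6 at 2]
3. g(c, p(p(c)))  →  c   [R6 at ε]

Reduce t₂ = q(g(c, p(p(p(p(p(e))))))):
1. q(g(c, p(p(p(p(p(e)))))))  →  q(p(p(p(e))))   [R6 at 1]
2. q(p(p(p(e))))  →  p(p(e))   [R2 at ε]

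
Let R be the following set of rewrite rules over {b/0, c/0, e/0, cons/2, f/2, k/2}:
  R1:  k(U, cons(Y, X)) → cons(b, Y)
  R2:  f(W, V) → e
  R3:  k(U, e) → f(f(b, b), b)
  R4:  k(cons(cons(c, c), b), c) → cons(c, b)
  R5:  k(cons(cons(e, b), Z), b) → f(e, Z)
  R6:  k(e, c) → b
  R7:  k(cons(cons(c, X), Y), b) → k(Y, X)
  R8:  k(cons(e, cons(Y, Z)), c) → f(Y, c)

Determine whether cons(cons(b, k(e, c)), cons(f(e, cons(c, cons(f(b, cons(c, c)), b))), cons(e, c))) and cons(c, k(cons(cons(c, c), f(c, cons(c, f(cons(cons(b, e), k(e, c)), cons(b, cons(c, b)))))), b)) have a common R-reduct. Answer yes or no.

no — NF(t₁) = cons(cons(b, b), cons(e, cons(e, c))), NF(t₂) = cons(c, b)

Reduce t₁ = cons(cons(b, k(e, c)), cons(f(e, cons(c, cons(f(b, cons(c, c)), b))), cons(e, c))):
1. cons(cons(b, k(e, c)), cons(f(e, cons(c, cons(f(b, cons(c, c)), b))), cons(e, c)))  →  cons(cons(b, b), cons(f(e, cons(c, cons(f(b, cons(c, c)), b))), cons(e, c)))   [R6 at 1.2]
2. cons(cons(b, b), cons(f(e, cons(c, cons(f(b, cons(c, c)), b))), cons(e, c)))  →  cons(cons(b, b), cons(e, cons(e, c)))   [R2 at 2.1]

Reduce t₂ = cons(c, k(cons(cons(c, c), f(c, cons(c, f(cons(cons(b, e), k(e, c)), cons(b, cons(c, b)))))), b)):
1. cons(c, k(cons(cons(c, c), f(c, cons(c, f(cons(cons(b, e), k(e, c)), cons(b, cons(c, b)))))), b))  →  cons(c, k(f(c, cons(c, f(cons(cons(b, e), k(e, c)), cons(b, cons(c, b))))), c))   [R7 at 2]
2. cons(c, k(f(c, cons(c, f(cons(cons(b, e), k(e, c)), cons(b, cons(c, b))))), c))  →  cons(c, k(e, c))   [R2 at 2.1]
3. cons(c, k(e, c))  →  cons(c, b)   [R6 at 2]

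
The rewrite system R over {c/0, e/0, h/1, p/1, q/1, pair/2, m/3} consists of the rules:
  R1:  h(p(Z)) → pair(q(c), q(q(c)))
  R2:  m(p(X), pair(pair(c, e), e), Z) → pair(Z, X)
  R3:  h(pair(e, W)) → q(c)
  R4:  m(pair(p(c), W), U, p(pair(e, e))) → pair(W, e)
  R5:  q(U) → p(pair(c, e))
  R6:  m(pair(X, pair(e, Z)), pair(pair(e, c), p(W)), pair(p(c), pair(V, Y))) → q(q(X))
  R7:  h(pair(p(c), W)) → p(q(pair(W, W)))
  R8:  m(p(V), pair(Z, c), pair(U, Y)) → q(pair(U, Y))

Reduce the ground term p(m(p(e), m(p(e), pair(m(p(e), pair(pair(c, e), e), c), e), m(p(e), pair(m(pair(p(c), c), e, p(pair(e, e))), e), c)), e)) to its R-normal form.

1. p(m(p(e), m(p(e), pair(m(p(e), pair(pair(c, e), e), c), e), m(p(e), pair(m(pair(p(c), c), e, p(pair(e, e))), e), c)), e))  →  p(m(p(e), m(p(e), pair(pair(c, e), e), m(p(e), pair(m(pair(p(c), c), e, p(pair(e, e))), e), c)), e))   [R2 at 1.2.2.1]
2. p(m(p(e), m(p(e), pair(pair(c, e), e), m(p(e), pair(m(pair(p(c), c), e, p(pair(e, e))), e), c)), e))  →  p(m(p(e), pair(m(p(e), pair(m(pair(p(c), c), e, p(pair(e, e))), e), c), e), e))   [R2 at 1.2]
3. p(m(p(e), pair(m(p(e), pair(m(pair(p(c), c), e, p(pair(e, e))), e), c), e), e))  →  p(m(p(e), pair(m(p(e), pair(pair(c, e), e), c), e), e))   [R4 at 1.2.1.2.1]
4. p(m(p(e), pair(m(p(e), pair(pair(c, e), e), c), e), e))  →  p(m(p(e), pair(pair(c, e), e), e))   [R2 at 1.2.1]
5. p(m(p(e), pair(pair(c, e), e), e))  →  p(pair(e, e))   [R2 at 1]

p(pair(e, e))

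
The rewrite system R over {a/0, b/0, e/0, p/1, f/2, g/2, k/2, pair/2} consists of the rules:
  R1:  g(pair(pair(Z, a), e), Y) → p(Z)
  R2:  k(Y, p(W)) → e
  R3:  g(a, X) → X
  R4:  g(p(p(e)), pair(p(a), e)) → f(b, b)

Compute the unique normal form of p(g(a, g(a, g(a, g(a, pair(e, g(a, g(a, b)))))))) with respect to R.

1. p(g(a, g(a, g(a, g(a, pair(e, g(a, g(a, b))))))))  →  p(g(a, g(a, g(a, pair(e, g(a, g(a, b)))))))   [R3 at 1]
2. p(g(a, g(a, g(a, pair(e, g(a, g(a, b)))))))  →  p(g(a, g(a, pair(e, g(a, g(a, b))))))   [R3 at 1]
3. p(g(a, g(a, pair(e, g(a, g(a, b))))))  →  p(g(a, pair(e, g(a, g(a, b)))))   [R3 at 1]
4. p(g(a, pair(e, g(a, g(a, b)))))  →  p(pair(e, g(a, g(a, b))))   [R3 at 1]
5. p(pair(e, g(a, g(a, b))))  →  p(pair(e, g(a, b)))   [R3 at 1.2]
6. p(pair(e, g(a, b)))  →  p(pair(e, b))   [R3 at 1.2]

p(pair(e, b))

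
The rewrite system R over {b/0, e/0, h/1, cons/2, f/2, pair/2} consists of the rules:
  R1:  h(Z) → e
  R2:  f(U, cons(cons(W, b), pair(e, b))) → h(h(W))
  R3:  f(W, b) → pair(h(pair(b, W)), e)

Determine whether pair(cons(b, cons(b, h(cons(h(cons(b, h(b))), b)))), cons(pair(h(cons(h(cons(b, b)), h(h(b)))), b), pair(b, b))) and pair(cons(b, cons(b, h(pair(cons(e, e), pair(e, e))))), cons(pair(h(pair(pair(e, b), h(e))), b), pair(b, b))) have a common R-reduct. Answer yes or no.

yes — NF(t₁) = pair(cons(b, cons(b, e)), cons(pair(e, b), pair(b, b))), NF(t₂) = pair(cons(b, cons(b, e)), cons(pair(e, b), pair(b, b)))

Reduce t₁ = pair(cons(b, cons(b, h(cons(h(cons(b, h(b))), b)))), cons(pair(h(cons(h(cons(b, b)), h(h(b)))), b), pair(b, b))):
1. pair(cons(b, cons(b, h(cons(h(cons(b, h(b))), b)))), cons(pair(h(cons(h(cons(b, b)), h(h(b)))), b), pair(b, b)))  →  pair(cons(b, cons(b, e)), cons(pair(h(cons(h(cons(b, b)), h(h(b)))), b), pair(b, b)))   [R1 at 1.2.2]
2. pair(cons(b, cons(b, e)), cons(pair(h(cons(h(cons(b, b)), h(h(b)))), b), pair(b, b)))  →  pair(cons(b, cons(b, e)), cons(pair(e, b), pair(b, b)))   [R1 at 2.1.1]

Reduce t₂ = pair(cons(b, cons(b, h(pair(cons(e, e), pair(e, e))))), cons(pair(h(pair(pair(e, b), h(e))), b), pair(b, b))):
1. pair(cons(b, cons(b, h(pair(cons(e, e), pair(e, e))))), cons(pair(h(pair(pair(e, b), h(e))), b), pair(b, b)))  →  pair(cons(b, cons(b, e)), cons(pair(h(pair(pair(e, b), h(e))), b), pair(b, b)))   [R1 at 1.2.2]
2. pair(cons(b, cons(b, e)), cons(pair(h(pair(pair(e, b), h(e))), b), pair(b, b)))  →  pair(cons(b, cons(b, e)), cons(pair(e, b), pair(b, b)))   [R1 at 2.1.1]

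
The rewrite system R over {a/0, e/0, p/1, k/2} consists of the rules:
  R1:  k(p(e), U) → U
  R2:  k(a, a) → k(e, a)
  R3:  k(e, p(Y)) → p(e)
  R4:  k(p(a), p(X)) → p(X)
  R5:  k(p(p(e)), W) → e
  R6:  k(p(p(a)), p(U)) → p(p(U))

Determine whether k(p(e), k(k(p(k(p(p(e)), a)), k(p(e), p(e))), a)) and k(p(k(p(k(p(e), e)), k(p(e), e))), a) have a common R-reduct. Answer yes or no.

Reduce t₁ = k(p(e), k(k(p(k(p(p(e)), a)), k(p(e), p(e))), a)):
1. k(p(e), k(k(p(k(p(p(e)), a)), k(p(e), p(e))), a))  →  k(k(p(k(p(p(e)), a)), k(p(e), p(e))), a)   [R1 at ε]
2. k(k(p(k(p(p(e)), a)), k(p(e), p(e))), a)  →  k(k(p(e), k(p(e), p(e))), a)   [R5 at 1.1.1]
3. k(k(p(e), k(p(e), p(e))), a)  →  k(k(p(e), p(e)), a)   [R1 at 1]
4. k(k(p(e), p(e)), a)  →  k(p(e), a)   [R1 at 1]
5. k(p(e), a)  →  a   [R1 at ε]

Reduce t₂ = k(p(k(p(k(p(e), e)), k(p(e), e))), a):
1. k(p(k(p(k(p(e), e)), k(p(e), e))), a)  →  k(p(k(p(e), k(p(e), e))), a)   [R1 at 1.1.1.1]
2. k(p(k(p(e), k(p(e), e))), a)  →  k(p(k(p(e), e)), a)   [R1 at 1.1]
3. k(p(k(p(e), e)), a)  →  k(p(e), a)   [R1 at 1.1]
4. k(p(e), a)  →  a   [R1 at ε]

yes — NF(t₁) = a, NF(t₂) = a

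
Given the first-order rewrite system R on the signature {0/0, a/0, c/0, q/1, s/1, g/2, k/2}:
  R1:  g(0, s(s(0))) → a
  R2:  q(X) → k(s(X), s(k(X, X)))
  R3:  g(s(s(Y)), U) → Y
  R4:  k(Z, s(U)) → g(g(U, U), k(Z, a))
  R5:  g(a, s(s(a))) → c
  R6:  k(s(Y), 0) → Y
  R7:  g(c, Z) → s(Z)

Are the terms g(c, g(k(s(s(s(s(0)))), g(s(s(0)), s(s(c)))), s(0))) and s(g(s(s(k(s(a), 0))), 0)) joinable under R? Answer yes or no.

Reduce t₁ = g(c, g(k(s(s(s(s(0)))), g(s(s(0)), s(s(c)))), s(0))):
1. g(c, g(k(s(s(s(s(0)))), g(s(s(0)), s(s(c)))), s(0)))  →  s(g(k(s(s(s(s(0)))), g(s(s(0)), s(s(c)))), s(0)))   [R7 at ε]
2. s(g(k(s(s(s(s(0)))), g(s(s(0)), s(s(c)))), s(0)))  →  s(g(k(s(s(s(s(0)))), 0), s(0)))   [R3 at 1.1.2]
3. s(g(k(s(s(s(s(0)))), 0), s(0)))  →  s(g(s(s(s(0))), s(0)))   [R6 at 1.1]
4. s(g(s(s(s(0))), s(0)))  →  s(s(0))   [R3 at 1]

Reduce t₂ = s(g(s(s(k(s(a), 0))), 0)):
1. s(g(s(s(k(s(a), 0))), 0))  →  s(k(s(a), 0))   [R3 at 1]
2. s(k(s(a), 0))  →  s(a)   [R6 at 1]

no — NF(t₁) = s(s(0)), NF(t₂) = s(a)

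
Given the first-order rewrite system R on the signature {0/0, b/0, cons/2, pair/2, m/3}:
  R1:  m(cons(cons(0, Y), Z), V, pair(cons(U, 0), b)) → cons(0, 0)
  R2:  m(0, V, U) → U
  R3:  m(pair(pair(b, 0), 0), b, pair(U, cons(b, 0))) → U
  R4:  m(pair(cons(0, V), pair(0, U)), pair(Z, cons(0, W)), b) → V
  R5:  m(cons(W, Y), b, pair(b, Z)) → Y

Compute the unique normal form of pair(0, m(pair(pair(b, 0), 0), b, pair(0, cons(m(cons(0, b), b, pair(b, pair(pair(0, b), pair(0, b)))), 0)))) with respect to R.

1. pair(0, m(pair(pair(b, 0), 0), b, pair(0, cons(m(cons(0, b), b, pair(b, pair(pair(0, b), pair(0, b)))), 0))))  →  pair(0, m(pair(pair(b, 0), 0), b, pair(0, cons(b, 0))))   [R5 at 2.3.2.1]
2. pair(0, m(pair(pair(b, 0), 0), b, pair(0, cons(b, 0))))  →  pair(0, 0)   [R3 at 2]

pair(0, 0)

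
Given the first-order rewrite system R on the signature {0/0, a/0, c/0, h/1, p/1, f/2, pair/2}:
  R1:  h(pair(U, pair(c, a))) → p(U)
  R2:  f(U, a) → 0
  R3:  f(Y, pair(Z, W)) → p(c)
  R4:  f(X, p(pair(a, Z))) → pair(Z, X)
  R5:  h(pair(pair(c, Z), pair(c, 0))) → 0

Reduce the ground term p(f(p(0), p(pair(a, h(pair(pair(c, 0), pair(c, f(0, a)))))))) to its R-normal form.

p(pair(0, p(0)))

1. p(f(p(0), p(pair(a, h(pair(pair(c, 0), pair(c, f(0, a))))))))  →  p(pair(h(pair(pair(c, 0), pair(c, f(0, a)))), p(0)))   [R4 at 1]
2. p(pair(h(pair(pair(c, 0), pair(c, f(0, a)))), p(0)))  →  p(pair(h(pair(pair(c, 0), pair(c, 0))), p(0)))   [R2 at 1.1.1.2.2]
3. p(pair(h(pair(pair(c, 0), pair(c, 0))), p(0)))  →  p(pair(0, p(0)))   [R5 at 1.1]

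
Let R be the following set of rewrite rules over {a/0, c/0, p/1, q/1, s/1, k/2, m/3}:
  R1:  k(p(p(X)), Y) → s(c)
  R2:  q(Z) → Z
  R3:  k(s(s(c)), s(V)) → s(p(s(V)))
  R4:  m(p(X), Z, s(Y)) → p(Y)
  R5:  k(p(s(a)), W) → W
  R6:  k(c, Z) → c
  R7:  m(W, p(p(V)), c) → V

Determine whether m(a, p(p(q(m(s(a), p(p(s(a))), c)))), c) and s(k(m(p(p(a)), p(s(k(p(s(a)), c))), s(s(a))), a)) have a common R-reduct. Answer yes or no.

Reduce t₁ = m(a, p(p(q(m(s(a), p(p(s(a))), c)))), c):
1. m(a, p(p(q(m(s(a), p(p(s(a))), c)))), c)  →  q(m(s(a), p(p(s(a))), c))   [R7 at ε]
2. q(m(s(a), p(p(s(a))), c))  →  m(s(a), p(p(s(a))), c)   [R2 at ε]
3. m(s(a), p(p(s(a))), c)  →  s(a)   [R7 at ε]

Reduce t₂ = s(k(m(p(p(a)), p(s(k(p(s(a)), c))), s(s(a))), a)):
1. s(k(m(p(p(a)), p(s(k(p(s(a)), c))), s(s(a))), a))  →  s(k(p(s(a)), a))   [R4 at 1.1]
2. s(k(p(s(a)), a))  →  s(a)   [R5 at 1]

yes — NF(t₁) = s(a), NF(t₂) = s(a)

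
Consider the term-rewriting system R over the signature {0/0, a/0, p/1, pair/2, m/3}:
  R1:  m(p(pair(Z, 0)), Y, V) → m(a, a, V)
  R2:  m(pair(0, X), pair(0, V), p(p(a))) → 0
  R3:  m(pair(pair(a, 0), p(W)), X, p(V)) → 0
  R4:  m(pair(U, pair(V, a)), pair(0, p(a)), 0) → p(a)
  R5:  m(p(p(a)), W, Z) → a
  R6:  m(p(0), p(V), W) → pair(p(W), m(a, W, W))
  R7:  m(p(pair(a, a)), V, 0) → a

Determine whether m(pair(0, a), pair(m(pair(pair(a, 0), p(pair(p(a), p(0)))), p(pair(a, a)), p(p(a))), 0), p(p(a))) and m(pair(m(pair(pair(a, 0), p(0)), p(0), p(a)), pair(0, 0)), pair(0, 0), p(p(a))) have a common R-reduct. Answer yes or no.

Reduce t₁ = m(pair(0, a), pair(m(pair(pair(a, 0), p(pair(p(a), p(0)))), p(pair(a, a)), p(p(a))), 0), p(p(a))):
1. m(pair(0, a), pair(m(pair(pair(a, 0), p(pair(p(a), p(0)))), p(pair(a, a)), p(p(a))), 0), p(p(a)))  →  m(pair(0, a), pair(0, 0), p(p(a)))   [R3 at 2.1]
2. m(pair(0, a), pair(0, 0), p(p(a)))  →  0   [R2 at ε]

Reduce t₂ = m(pair(m(pair(pair(a, 0), p(0)), p(0), p(a)), pair(0, 0)), pair(0, 0), p(p(a))):
1. m(pair(m(pair(pair(a, 0), p(0)), p(0), p(a)), pair(0, 0)), pair(0, 0), p(p(a)))  →  m(pair(0, pair(0, 0)), pair(0, 0), p(p(a)))   [R3 at 1.1]
2. m(pair(0, pair(0, 0)), pair(0, 0), p(p(a)))  →  0   [R2 at ε]

yes — NF(t₁) = 0, NF(t₂) = 0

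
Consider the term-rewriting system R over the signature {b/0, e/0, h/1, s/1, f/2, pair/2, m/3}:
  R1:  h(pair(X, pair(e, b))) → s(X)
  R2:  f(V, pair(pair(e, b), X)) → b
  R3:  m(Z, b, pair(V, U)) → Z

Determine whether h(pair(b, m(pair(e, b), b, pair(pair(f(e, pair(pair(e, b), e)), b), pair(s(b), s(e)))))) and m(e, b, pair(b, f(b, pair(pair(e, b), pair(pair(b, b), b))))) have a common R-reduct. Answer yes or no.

Reduce t₁ = h(pair(b, m(pair(e, b), b, pair(pair(f(e, pair(pair(e, b), e)), b), pair(s(b), s(e)))))):
1. h(pair(b, m(pair(e, b), b, pair(pair(f(e, pair(pair(e, b), e)), b), pair(s(b), s(e))))))  →  h(pair(b, pair(e, b)))   [R3 at 1.2]
2. h(pair(b, pair(e, b)))  →  s(b)   [R1 at ε]

Reduce t₂ = m(e, b, pair(b, f(b, pair(pair(e, b), pair(pair(b, b), b))))):
1. m(e, b, pair(b, f(b, pair(pair(e, b), pair(pair(b, b), b)))))  →  e   [R3 at ε]

no — NF(t₁) = s(b), NF(t₂) = e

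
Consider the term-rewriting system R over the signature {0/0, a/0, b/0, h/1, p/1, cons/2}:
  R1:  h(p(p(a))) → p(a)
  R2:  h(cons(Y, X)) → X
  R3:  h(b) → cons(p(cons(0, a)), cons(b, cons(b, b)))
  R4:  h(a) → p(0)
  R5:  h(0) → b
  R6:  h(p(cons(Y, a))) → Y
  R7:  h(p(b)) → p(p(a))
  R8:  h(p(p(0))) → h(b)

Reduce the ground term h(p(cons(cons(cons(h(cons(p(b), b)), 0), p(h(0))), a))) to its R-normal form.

cons(cons(b, 0), p(b))

1. h(p(cons(cons(cons(h(cons(p(b), b)), 0), p(h(0))), a)))  →  cons(cons(h(cons(p(b), b)), 0), p(h(0)))   [R6 at ε]
2. cons(cons(h(cons(p(b), b)), 0), p(h(0)))  →  cons(cons(b, 0), p(h(0)))   [R2 at 1.1]
3. cons(cons(b, 0), p(h(0)))  →  cons(cons(b, 0), p(b))   [R5 at 2.1]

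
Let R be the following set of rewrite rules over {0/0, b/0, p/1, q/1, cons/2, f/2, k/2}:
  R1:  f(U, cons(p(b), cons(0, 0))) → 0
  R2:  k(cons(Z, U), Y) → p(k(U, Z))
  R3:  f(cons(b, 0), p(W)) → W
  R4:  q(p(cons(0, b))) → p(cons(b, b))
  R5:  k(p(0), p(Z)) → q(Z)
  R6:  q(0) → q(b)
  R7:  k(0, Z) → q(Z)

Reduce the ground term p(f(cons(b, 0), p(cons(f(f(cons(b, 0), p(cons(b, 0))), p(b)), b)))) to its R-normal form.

1. p(f(cons(b, 0), p(cons(f(f(cons(b, 0), p(cons(b, 0))), p(b)), b))))  →  p(cons(f(f(cons(b, 0), p(cons(b, 0))), p(b)), b))   [R3 at 1]
2. p(cons(f(f(cons(b, 0), p(cons(b, 0))), p(b)), b))  →  p(cons(f(cons(b, 0), p(b)), b))   [R3 at 1.1.1]
3. p(cons(f(cons(b, 0), p(b)), b))  →  p(cons(b, b))   [R3 at 1.1]

p(cons(b, b))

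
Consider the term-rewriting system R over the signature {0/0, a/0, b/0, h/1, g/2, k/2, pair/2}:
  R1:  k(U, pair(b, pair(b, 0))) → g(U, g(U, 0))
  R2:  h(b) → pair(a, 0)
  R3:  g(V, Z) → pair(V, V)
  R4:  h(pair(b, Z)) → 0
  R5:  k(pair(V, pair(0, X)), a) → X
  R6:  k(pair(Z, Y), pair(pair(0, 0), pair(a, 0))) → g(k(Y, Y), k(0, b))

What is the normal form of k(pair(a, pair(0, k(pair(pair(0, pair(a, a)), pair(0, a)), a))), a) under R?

1. k(pair(a, pair(0, k(pair(pair(0, pair(a, a)), pair(0, a)), a))), a)  →  k(pair(pair(0, pair(a, a)), pair(0, a)), a)   [R5 at ε]
2. k(pair(pair(0, pair(a, a)), pair(0, a)), a)  →  a   [R5 at ε]

a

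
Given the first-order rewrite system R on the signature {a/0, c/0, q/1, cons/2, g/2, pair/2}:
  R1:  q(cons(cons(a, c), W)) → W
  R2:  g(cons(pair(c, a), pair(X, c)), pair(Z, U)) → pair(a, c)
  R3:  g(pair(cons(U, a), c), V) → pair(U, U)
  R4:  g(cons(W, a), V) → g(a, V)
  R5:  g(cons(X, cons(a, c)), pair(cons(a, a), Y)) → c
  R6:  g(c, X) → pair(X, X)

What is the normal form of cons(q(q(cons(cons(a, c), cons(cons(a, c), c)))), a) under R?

cons(c, a)

1. cons(q(q(cons(cons(a, c), cons(cons(a, c), c)))), a)  →  cons(q(cons(cons(a, c), c)), a)   [R1 at 1.1]
2. cons(q(cons(cons(a, c), c)), a)  →  cons(c, a)   [R1 at 1]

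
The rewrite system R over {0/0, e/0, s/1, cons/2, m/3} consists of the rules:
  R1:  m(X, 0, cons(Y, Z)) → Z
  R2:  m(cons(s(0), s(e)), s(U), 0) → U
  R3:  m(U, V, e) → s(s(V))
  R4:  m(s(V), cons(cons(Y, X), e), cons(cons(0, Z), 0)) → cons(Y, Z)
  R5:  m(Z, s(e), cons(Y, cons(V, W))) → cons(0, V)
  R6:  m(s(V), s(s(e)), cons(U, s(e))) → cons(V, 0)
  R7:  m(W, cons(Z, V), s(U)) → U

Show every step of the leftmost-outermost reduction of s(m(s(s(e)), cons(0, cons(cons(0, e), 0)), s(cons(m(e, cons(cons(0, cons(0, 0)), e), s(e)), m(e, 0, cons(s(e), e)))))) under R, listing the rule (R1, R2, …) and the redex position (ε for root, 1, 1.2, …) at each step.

s(cons(e, e))

1. s(m(s(s(e)), cons(0, cons(cons(0, e), 0)), s(cons(m(e, cons(cons(0, cons(0, 0)), e), s(e)), m(e, 0, cons(s(e), e))))))  →  s(cons(m(e, cons(cons(0, cons(0, 0)), e), s(e)), m(e, 0, cons(s(e), e))))   [R7 at 1]
2. s(cons(m(e, cons(cons(0, cons(0, 0)), e), s(e)), m(e, 0, cons(s(e), e))))  →  s(cons(e, m(e, 0, cons(s(e), e))))   [R7 at 1.1]
3. s(cons(e, m(e, 0, cons(s(e), e))))  →  s(cons(e, e))   [R1 at 1.2]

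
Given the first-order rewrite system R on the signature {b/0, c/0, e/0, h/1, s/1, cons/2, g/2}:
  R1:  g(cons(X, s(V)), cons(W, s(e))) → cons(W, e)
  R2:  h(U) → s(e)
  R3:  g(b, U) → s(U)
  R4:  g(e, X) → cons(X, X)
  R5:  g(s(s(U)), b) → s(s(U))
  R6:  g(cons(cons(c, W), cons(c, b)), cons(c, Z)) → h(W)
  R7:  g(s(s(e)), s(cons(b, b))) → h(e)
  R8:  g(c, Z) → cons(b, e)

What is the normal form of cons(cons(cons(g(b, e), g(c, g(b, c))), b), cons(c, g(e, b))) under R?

1. cons(cons(cons(g(b, e), g(c, g(b, c))), b), cons(c, g(e, b)))  →  cons(cons(cons(s(e), g(c, g(b, c))), b), cons(c, g(e, b)))   [R3 at 1.1.1]
2. cons(cons(cons(s(e), g(c, g(b, c))), b), cons(c, g(e, b)))  →  cons(cons(cons(s(e), cons(b, e)), b), cons(c, g(e, b)))   [R8 at 1.1.2]
3. cons(cons(cons(s(e), cons(b, e)), b), cons(c, g(e, b)))  →  cons(cons(cons(s(e), cons(b, e)), b), cons(c, cons(b, b)))   [R4 at 2.2]

cons(cons(cons(s(e), cons(b, e)), b), cons(c, cons(b, b)))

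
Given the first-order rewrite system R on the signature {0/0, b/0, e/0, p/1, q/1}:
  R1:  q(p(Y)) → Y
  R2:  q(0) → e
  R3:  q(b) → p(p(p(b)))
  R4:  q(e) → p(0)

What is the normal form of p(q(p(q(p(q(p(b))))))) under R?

p(b)

1. p(q(p(q(p(q(p(b)))))))  →  p(q(p(q(p(b)))))   [R1 at 1]
2. p(q(p(q(p(b)))))  →  p(q(p(b)))   [R1 at 1]
3. p(q(p(b)))  →  p(b)   [R1 at 1]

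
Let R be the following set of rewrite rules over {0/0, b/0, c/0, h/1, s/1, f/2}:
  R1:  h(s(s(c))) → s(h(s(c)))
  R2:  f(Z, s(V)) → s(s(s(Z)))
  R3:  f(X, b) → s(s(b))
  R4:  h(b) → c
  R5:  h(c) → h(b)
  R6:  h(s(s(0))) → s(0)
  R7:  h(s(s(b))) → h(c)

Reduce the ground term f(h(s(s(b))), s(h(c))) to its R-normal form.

s(s(s(c)))

1. f(h(s(s(b))), s(h(c)))  →  s(s(s(h(s(s(b))))))   [R2 at ε]
2. s(s(s(h(s(s(b))))))  →  s(s(s(h(c))))   [R7 at 1.1.1]
3. s(s(s(h(c))))  →  s(s(s(h(b))))   [R5 at 1.1.1]
4. s(s(s(h(b))))  →  s(s(s(c)))   [R4 at 1.1.1]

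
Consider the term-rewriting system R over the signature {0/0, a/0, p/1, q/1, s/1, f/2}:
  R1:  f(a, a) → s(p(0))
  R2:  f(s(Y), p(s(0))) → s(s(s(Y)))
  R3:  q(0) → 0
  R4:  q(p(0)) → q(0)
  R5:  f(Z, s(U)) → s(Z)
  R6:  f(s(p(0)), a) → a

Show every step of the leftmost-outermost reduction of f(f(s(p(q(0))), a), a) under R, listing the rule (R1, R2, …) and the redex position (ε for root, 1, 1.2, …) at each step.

s(p(0))

1. f(f(s(p(q(0))), a), a)  →  f(f(s(p(0)), a), a)   [R3 at 1.1.1.1]
2. f(f(s(p(0)), a), a)  →  f(a, a)   [R6 at 1]
3. f(a, a)  →  s(p(0))   [R1 at ε]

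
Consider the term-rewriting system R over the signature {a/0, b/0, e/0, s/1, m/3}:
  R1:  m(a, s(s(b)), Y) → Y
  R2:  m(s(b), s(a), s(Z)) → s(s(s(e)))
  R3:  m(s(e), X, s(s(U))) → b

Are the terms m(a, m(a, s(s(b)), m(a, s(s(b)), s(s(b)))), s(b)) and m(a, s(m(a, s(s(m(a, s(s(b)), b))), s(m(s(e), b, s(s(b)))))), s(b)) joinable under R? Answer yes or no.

Reduce t₁ = m(a, m(a, s(s(b)), m(a, s(s(b)), s(s(b)))), s(b)):
1. m(a, m(a, s(s(b)), m(a, s(s(b)), s(s(b)))), s(b))  →  m(a, m(a, s(s(b)), s(s(b))), s(b))   [R1 at 2]
2. m(a, m(a, s(s(b)), s(s(b))), s(b))  →  m(a, s(s(b)), s(b))   [R1 at 2]
3. m(a, s(s(b)), s(b))  →  s(b)   [R1 at ε]

Reduce t₂ = m(a, s(m(a, s(s(m(a, s(s(b)), b))), s(m(s(e), b, s(s(b)))))), s(b)):
1. m(a, s(m(a, s(s(m(a, s(s(b)), b))), s(m(s(e), b, s(s(b)))))), s(b))  →  m(a, s(m(a, s(s(b)), s(m(s(e), b, s(s(b)))))), s(b))   [R1 at 2.1.2.1.1]
2. m(a, s(m(a, s(s(b)), s(m(s(e), b, s(s(b)))))), s(b))  →  m(a, s(s(m(s(e), b, s(s(b))))), s(b))   [R1 at 2.1]
3. m(a, s(s(m(s(e), b, s(s(b))))), s(b))  →  m(a, s(s(b)), s(b))   [R3 at 2.1.1]
4. m(a, s(s(b)), s(b))  →  s(b)   [R1 at ε]

yes — NF(t₁) = s(b), NF(t₂) = s(b)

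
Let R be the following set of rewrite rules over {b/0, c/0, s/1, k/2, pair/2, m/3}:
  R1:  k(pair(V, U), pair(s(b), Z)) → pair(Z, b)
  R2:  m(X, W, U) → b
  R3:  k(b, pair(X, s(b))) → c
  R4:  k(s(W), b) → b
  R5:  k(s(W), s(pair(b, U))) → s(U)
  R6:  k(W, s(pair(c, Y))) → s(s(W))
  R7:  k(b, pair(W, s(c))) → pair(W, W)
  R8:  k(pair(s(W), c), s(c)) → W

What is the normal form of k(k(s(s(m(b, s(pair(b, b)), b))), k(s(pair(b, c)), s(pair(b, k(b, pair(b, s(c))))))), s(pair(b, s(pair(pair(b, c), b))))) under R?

s(s(pair(pair(b, c), b)))

1. k(k(s(s(m(b, s(pair(b, b)), b))), k(s(pair(b, c)), s(pair(b, k(b, pair(b, s(c))))))), s(pair(b, s(pair(pair(b, c), b)))))  →  k(k(s(s(b)), k(s(pair(b, c)), s(pair(b, k(b, pair(b, s(c))))))), s(pair(b, s(pair(pair(b, c), b)))))   [R2 at 1.1.1.1]
2. k(k(s(s(b)), k(s(pair(b, c)), s(pair(b, k(b, pair(b, s(c))))))), s(pair(b, s(pair(pair(b, c), b)))))  →  k(k(s(s(b)), s(k(b, pair(b, s(c))))), s(pair(b, s(pair(pair(b, c), b)))))   [R5 at 1.2]
3. k(k(s(s(b)), s(k(b, pair(b, s(c))))), s(pair(b, s(pair(pair(b, c), b)))))  →  k(k(s(s(b)), s(pair(b, b))), s(pair(b, s(pair(pair(b, c), b)))))   [R7 at 1.2.1]
4. k(k(s(s(b)), s(pair(b, b))), s(pair(b, s(pair(pair(b, c), b)))))  →  k(s(b), s(pair(b, s(pair(pair(b, c), b)))))   [R5 at 1]
5. k(s(b), s(pair(b, s(pair(pair(b, c), b)))))  →  s(s(pair(pair(b, c), b)))   [R5 at ε]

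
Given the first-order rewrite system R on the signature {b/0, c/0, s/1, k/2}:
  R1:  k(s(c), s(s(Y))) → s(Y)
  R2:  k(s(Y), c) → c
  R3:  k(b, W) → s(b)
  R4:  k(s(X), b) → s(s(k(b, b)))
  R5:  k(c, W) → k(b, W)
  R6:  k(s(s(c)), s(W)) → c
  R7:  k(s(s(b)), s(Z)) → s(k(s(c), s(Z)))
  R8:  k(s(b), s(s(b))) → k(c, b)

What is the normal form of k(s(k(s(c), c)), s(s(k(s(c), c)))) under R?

s(c)

1. k(s(k(s(c), c)), s(s(k(s(c), c))))  →  k(s(c), s(s(k(s(c), c))))   [R2 at 1.1]
2. k(s(c), s(s(k(s(c), c))))  →  s(k(s(c), c))   [R1 at ε]
3. s(k(s(c), c))  →  s(c)   [R2 at 1]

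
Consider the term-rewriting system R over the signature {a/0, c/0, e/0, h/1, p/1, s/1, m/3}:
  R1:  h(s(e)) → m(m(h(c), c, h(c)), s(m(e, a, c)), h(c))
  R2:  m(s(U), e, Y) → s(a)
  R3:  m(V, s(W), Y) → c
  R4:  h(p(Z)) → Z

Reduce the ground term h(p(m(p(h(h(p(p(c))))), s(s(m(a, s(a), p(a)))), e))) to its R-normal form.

1. h(p(m(p(h(h(p(p(c))))), s(s(m(a, s(a), p(a)))), e)))  →  m(p(h(h(p(p(c))))), s(s(m(a, s(a), p(a)))), e)   [R4 at ε]
2. m(p(h(h(p(p(c))))), s(s(m(a, s(a), p(a)))), e)  →  c   [R3 at ε]

c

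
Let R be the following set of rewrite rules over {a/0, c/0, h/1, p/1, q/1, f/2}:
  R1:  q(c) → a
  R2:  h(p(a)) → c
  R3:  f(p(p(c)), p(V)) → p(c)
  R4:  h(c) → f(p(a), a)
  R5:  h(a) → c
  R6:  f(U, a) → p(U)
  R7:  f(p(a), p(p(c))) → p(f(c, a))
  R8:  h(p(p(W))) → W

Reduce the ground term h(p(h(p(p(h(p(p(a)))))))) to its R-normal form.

1. h(p(h(p(p(h(p(p(a))))))))  →  h(p(h(p(p(a)))))   [R8 at 1.1]
2. h(p(h(p(p(a)))))  →  h(p(a))   [R8 at 1.1]
3. h(p(a))  →  c   [R2 at ε]

c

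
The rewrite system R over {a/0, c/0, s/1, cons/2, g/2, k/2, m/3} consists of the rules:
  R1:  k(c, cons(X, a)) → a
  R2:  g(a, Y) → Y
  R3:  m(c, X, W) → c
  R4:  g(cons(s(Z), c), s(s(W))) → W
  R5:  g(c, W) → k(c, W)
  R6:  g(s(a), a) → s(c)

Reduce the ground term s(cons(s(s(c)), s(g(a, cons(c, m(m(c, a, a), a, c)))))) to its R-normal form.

s(cons(s(s(c)), s(cons(c, c))))

1. s(cons(s(s(c)), s(g(a, cons(c, m(m(c, a, a), a, c))))))  →  s(cons(s(s(c)), s(cons(c, m(m(c, a, a), a, c)))))   [R2 at 1.2.1]
2. s(cons(s(s(c)), s(cons(c, m(m(c, a, a), a, c)))))  →  s(cons(s(s(c)), s(cons(c, m(c, a, c)))))   [R3 at 1.2.1.2.1]
3. s(cons(s(s(c)), s(cons(c, m(c, a, c)))))  →  s(cons(s(s(c)), s(cons(c, c))))   [R3 at 1.2.1.2]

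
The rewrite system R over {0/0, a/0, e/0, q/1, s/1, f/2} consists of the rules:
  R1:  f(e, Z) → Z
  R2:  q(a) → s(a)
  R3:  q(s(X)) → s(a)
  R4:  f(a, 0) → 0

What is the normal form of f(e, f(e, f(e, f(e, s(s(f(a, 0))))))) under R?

s(s(0))

1. f(e, f(e, f(e, f(e, s(s(f(a, 0)))))))  →  f(e, f(e, f(e, s(s(f(a, 0))))))   [R1 at ε]
2. f(e, f(e, f(e, s(s(f(a, 0))))))  →  f(e, f(e, s(s(f(a, 0)))))   [R1 at ε]
3. f(e, f(e, s(s(f(a, 0)))))  →  f(e, s(s(f(a, 0))))   [R1 at ε]
4. f(e, s(s(f(a, 0))))  →  s(s(f(a, 0)))   [R1 at ε]
5. s(s(f(a, 0)))  →  s(s(0))   [R4 at 1.1]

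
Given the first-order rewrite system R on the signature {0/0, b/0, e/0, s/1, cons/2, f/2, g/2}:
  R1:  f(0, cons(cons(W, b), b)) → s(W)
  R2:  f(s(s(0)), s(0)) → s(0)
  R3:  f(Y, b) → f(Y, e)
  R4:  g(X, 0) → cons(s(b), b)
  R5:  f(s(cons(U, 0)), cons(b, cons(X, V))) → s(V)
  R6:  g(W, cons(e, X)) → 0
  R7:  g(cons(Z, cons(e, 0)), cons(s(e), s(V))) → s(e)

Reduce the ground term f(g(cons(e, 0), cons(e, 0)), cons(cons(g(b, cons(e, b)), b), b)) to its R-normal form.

s(0)

1. f(g(cons(e, 0), cons(e, 0)), cons(cons(g(b, cons(e, b)), b), b))  →  f(0, cons(cons(g(b, cons(e, b)), b), b))   [R6 at 1]
2. f(0, cons(cons(g(b, cons(e, b)), b), b))  →  s(g(b, cons(e, b)))   [R1 at ε]
3. s(g(b, cons(e, b)))  →  s(0)   [R6 at 1]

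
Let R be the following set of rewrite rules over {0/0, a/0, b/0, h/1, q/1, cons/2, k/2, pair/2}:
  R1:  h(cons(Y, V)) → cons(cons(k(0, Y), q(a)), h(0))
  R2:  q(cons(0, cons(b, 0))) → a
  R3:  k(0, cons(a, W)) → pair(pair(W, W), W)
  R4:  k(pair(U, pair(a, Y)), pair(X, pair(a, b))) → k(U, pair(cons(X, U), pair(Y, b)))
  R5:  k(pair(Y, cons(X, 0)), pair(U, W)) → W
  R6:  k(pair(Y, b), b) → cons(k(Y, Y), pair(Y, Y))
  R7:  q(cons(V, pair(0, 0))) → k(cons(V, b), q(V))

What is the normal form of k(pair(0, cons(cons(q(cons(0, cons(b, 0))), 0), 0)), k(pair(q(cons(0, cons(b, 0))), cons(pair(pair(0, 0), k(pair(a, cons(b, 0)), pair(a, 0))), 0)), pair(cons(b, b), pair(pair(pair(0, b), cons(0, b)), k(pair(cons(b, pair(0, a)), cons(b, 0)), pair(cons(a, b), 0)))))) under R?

0

1. k(pair(0, cons(cons(q(cons(0, cons(b, 0))), 0), 0)), k(pair(q(cons(0, cons(b, 0))), cons(pair(pair(0, 0), k(pair(a, cons(b, 0)), pair(a, 0))), 0)), pair(cons(b, b), pair(pair(pair(0, b), cons(0, b)), k(pair(cons(b, pair(0, a)), cons(b, 0)), pair(cons(a, b), 0))))))  →  k(pair(0, cons(cons(a, 0), 0)), k(pair(q(cons(0, cons(b, 0))), cons(pair(pair(0, 0), k(pair(a, cons(b, 0)), pair(a, 0))), 0)), pair(cons(b, b), pair(pair(pair(0, b), cons(0, b)), k(pair(cons(b, pair(0, a)), cons(b, 0)), pair(cons(a, b), 0))))))   [R2 at 1.2.1.1]
2. k(pair(0, cons(cons(a, 0), 0)), k(pair(q(cons(0, cons(b, 0))), cons(pair(pair(0, 0), k(pair(a, cons(b, 0)), pair(a, 0))), 0)), pair(cons(b, b), pair(pair(pair(0, b), cons(0, b)), k(pair(cons(b, pair(0, a)), cons(b, 0)), pair(cons(a, b), 0))))))  →  k(pair(0, cons(cons(a, 0), 0)), pair(pair(pair(0, b), cons(0, b)), k(pair(cons(b, pair(0, a)), cons(b, 0)), pair(cons(a, b), 0))))   [R5 at 2]
3. k(pair(0, cons(cons(a, 0), 0)), pair(pair(pair(0, b), cons(0, b)), k(pair(cons(b, pair(0, a)), cons(b, 0)), pair(cons(a, b), 0))))  →  k(pair(cons(b, pair(0, a)), cons(b, 0)), pair(cons(a, b), 0))   [R5 at ε]
4. k(pair(cons(b, pair(0, a)), cons(b, 0)), pair(cons(a, b), 0))  →  0   [R5 at ε]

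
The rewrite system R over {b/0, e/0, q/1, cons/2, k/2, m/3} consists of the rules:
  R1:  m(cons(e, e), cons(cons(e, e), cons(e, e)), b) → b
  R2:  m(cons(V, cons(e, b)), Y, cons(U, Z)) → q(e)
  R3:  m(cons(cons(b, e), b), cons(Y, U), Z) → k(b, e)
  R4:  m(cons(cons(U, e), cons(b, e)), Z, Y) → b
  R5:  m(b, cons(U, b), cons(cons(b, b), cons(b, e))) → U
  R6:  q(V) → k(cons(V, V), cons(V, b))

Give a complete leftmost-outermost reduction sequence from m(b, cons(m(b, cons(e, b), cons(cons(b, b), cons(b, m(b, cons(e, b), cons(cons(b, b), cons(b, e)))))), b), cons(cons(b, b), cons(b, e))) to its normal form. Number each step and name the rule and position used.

e

1. m(b, cons(m(b, cons(e, b), cons(cons(b, b), cons(b, m(b, cons(e, b), cons(cons(b, b), cons(b, e)))))), b), cons(cons(b, b), cons(b, e)))  →  m(b, cons(e, b), cons(cons(b, b), cons(b, m(b, cons(e, b), cons(cons(b, b), cons(b, e))))))   [R5 at ε]
2. m(b, cons(e, b), cons(cons(b, b), cons(b, m(b, cons(e, b), cons(cons(b, b), cons(b, e))))))  →  m(b, cons(e, b), cons(cons(b, b), cons(b, e)))   [R5 at 3.2.2]
3. m(b, cons(e, b), cons(cons(b, b), cons(b, e)))  →  e   [R5 at ε]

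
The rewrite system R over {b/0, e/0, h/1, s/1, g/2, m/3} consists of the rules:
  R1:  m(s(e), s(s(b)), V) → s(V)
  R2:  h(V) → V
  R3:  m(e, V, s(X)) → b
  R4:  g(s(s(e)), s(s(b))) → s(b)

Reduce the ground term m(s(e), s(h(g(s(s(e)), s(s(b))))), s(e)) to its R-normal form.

s(s(e))

1. m(s(e), s(h(g(s(s(e)), s(s(b))))), s(e))  →  m(s(e), s(g(s(s(e)), s(s(b)))), s(e))   [R2 at 2.1]
2. m(s(e), s(g(s(s(e)), s(s(b)))), s(e))  →  m(s(e), s(s(b)), s(e))   [R4 at 2.1]
3. m(s(e), s(s(b)), s(e))  →  s(s(e))   [R1 at ε]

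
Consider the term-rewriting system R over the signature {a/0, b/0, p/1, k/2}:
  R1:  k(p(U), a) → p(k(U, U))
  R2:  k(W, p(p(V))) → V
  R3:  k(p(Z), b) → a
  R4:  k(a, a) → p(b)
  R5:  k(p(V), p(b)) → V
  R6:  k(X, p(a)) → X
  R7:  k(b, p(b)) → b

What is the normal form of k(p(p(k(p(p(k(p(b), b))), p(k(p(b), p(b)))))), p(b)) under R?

1. k(p(p(k(p(p(k(p(b), b))), p(k(p(b), p(b)))))), p(b))  →  p(k(p(p(k(p(b), b))), p(k(p(b), p(b)))))   [R5 at ε]
2. p(k(p(p(k(p(b), b))), p(k(p(b), p(b)))))  →  p(k(p(p(a)), p(k(p(b), p(b)))))   [R3 at 1.1.1.1]
3. p(k(p(p(a)), p(k(p(b), p(b)))))  →  p(k(p(p(a)), p(b)))   [R5 at 1.2.1]
4. p(k(p(p(a)), p(b)))  →  p(p(a))   [R5 at 1]

p(p(a))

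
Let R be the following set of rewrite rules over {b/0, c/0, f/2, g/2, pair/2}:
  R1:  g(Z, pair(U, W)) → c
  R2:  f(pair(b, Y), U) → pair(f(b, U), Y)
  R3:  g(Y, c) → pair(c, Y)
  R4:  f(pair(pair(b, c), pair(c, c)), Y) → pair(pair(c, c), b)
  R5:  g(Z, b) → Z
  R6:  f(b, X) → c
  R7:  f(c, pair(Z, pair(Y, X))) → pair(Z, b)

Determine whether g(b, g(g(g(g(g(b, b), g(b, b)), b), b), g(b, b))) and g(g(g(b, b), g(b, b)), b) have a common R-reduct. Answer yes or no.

yes — NF(t₁) = b, NF(t₂) = b

Reduce t₁ = g(b, g(g(g(g(g(b, b), g(b, b)), b), b), g(b, b))):
1. g(b, g(g(g(g(g(b, b), g(b, b)), b), b), g(b, b)))  →  g(b, g(g(g(g(b, b), g(b, b)), b), g(b, b)))   [R5 at 2.1]
2. g(b, g(g(g(g(b, b), g(b, b)), b), g(b, b)))  →  g(b, g(g(g(b, b), g(b, b)), g(b, b)))   [R5 at 2.1]
3. g(b, g(g(g(b, b), g(b, b)), g(b, b)))  →  g(b, g(g(b, g(b, b)), g(b, b)))   [R5 at 2.1.1]
4. g(b, g(g(b, g(b, b)), g(b, b)))  →  g(b, g(g(b, b), g(b, b)))   [R5 at 2.1.2]
5. g(b, g(g(b, b), g(b, b)))  →  g(b, g(b, g(b, b)))   [R5 at 2.1]
6. g(b, g(b, g(b, b)))  →  g(b, g(b, b))   [R5 at 2.2]
7. g(b, g(b, b))  →  g(b, b)   [R5 at 2]
8. g(b, b)  →  b   [R5 at ε]

Reduce t₂ = g(g(g(b, b), g(b, b)), b):
1. g(g(g(b, b), g(b, b)), b)  →  g(g(b, b), g(b, b))   [R5 at ε]
2. g(g(b, b), g(b, b))  →  g(b, g(b, b))   [R5 at 1]
3. g(b, g(b, b))  →  g(b, b)   [R5 at 2]
4. g(b, b)  →  b   [R5 at ε]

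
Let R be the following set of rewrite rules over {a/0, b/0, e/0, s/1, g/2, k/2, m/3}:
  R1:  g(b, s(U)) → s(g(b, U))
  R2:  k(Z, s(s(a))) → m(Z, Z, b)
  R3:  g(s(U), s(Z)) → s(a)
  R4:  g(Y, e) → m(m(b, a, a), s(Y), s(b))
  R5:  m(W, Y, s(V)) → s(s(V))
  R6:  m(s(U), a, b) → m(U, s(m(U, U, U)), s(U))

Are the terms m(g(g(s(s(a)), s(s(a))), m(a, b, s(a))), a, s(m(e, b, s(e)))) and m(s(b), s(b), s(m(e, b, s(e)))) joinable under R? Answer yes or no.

yes — NF(t₁) = s(s(s(s(e)))), NF(t₂) = s(s(s(s(e))))

Reduce t₁ = m(g(g(s(s(a)), s(s(a))), m(a, b, s(a))), a, s(m(e, b, s(e)))):
1. m(g(g(s(s(a)), s(s(a))), m(a, b, s(a))), a, s(m(e, b, s(e))))  →  s(s(m(e, b, s(e))))   [R5 at ε]
2. s(s(m(e, b, s(e))))  →  s(s(s(s(e))))   [R5 at 1.1]

Reduce t₂ = m(s(b), s(b), s(m(e, b, s(e)))):
1. m(s(b), s(b), s(m(e, b, s(e))))  →  s(s(m(e, b, s(e))))   [R5 at ε]
2. s(s(m(e, b, s(e))))  →  s(s(s(s(e))))   [R5 at 1.1]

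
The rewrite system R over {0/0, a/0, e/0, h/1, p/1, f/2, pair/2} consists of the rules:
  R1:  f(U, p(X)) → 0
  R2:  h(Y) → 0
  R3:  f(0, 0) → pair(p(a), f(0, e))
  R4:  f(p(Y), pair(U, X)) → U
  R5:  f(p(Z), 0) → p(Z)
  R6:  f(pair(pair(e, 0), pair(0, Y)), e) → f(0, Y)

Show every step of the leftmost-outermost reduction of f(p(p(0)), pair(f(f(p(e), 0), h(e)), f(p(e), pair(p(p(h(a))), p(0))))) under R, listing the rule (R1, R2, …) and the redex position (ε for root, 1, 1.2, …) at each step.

p(e)

1. f(p(p(0)), pair(f(f(p(e), 0), h(e)), f(p(e), pair(p(p(h(a))), p(0)))))  →  f(f(p(e), 0), h(e))   [R4 at ε]
2. f(f(p(e), 0), h(e))  →  f(p(e), h(e))   [R5 at 1]
3. f(p(e), h(e))  →  f(p(e), 0)   [R2 at 2]
4. f(p(e), 0)  →  p(e)   [R5 at ε]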